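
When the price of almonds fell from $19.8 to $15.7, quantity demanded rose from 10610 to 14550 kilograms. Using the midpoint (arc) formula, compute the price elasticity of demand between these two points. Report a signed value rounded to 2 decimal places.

%ΔQ = (14550 − 10610) / [(10610 + 14550)/2] = 3940/12580 = 0.313195…
%ΔP = (15.7 − 19.8) / [(19.8 + 15.7)/2] = -4.1/17.75 = -0.230985…
Arc Ed = %ΔQ / %ΔP = (3940/12580) / (-4.1/17.75) = -1.3559…

-1.36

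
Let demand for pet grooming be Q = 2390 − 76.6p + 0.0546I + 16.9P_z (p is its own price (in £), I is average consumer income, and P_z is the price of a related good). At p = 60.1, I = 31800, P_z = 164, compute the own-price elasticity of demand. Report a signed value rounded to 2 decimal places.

At the given values, Q = 2390 − 76.6(60.1) + 0.0546(31800) + 16.9(164) = 2294.22.
∂Q/∂p = −76.6.
E = (-76.6) × (60.1/2294.22) = -2.0066…

-2.01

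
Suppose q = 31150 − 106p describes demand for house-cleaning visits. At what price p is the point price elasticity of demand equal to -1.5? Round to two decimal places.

Ed = −106p/(31150 − 106p). Set this equal to -1.5:
106p = 1.5·(31150 − 106p) ⇒ 106p(1 + 1.5) = 1.5·31150
p = 1.5·31150 / (106·2.5) = 176.3207…

176.32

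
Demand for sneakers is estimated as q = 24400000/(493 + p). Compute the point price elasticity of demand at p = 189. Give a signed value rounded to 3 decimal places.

-0.277

dq/dp = −24400000/(493 + p)² = -52.4591. At p = 189, q = 35777.1.
Ed = (dq/dp)·(p/q) = (-52.4591) × (189/35777.1) = -0.27712…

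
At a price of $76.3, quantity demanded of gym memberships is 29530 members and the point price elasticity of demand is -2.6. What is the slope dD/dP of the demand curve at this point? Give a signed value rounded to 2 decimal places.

-1006.26

Ed = (dD/dP)·(P/D) ⇒ dD/dP = Ed·D/P = (-2.6)·29530/76.3 = -1006.2647…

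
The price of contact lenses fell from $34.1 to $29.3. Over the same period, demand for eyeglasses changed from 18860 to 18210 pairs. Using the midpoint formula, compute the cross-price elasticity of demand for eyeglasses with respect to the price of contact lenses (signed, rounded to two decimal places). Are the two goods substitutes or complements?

0.23; substitutes

%ΔQ_{eyeglasses} = (18210 − 18860)/avg = -650/18535 = -0.035068…
%ΔP_{contact lenses} = (29.3 − 34.1)/avg = -4.8/31.7 = -0.151419…
E_cross = (-650/18535) / (-4.8/31.7) = 0.2316…
E_cross > 0 ⇒ the goods are substitutes.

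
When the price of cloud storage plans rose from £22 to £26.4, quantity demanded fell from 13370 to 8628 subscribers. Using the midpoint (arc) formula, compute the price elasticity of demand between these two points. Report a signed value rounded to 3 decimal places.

%ΔQ = (8628 − 13370) / [(13370 + 8628)/2] = -4742/10999 = -0.431130…
%ΔP = (26.4 − 22) / [(22 + 26.4)/2] = 4.4/24.2 = 0.181818…
Arc Ed = %ΔQ / %ΔP = (-4742/10999) / (4.4/24.2) = -2.37121…

-2.371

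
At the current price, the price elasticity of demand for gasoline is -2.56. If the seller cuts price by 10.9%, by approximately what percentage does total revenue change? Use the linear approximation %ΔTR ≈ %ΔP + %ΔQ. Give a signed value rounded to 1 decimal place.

+17.0%

%ΔQ ≈ Ed × %ΔP = (-2.56) × (-10.9%) = +27.9040%
%ΔTR ≈ %ΔP + %ΔQ = (-10.9%) + (+27.9040%) = +17.0040%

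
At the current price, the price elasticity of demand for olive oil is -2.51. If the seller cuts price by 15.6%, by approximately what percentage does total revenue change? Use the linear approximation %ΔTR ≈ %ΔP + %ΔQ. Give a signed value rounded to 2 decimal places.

+23.56%

%ΔQ ≈ Ed × %ΔP = (-2.51) × (-15.6%) = +39.1560%
%ΔTR ≈ %ΔP + %ΔQ = (-15.6%) + (+39.1560%) = +23.5560%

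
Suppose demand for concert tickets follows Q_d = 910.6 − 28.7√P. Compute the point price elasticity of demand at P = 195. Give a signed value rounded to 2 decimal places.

dQ_d/dP = −28.7/(2√P) = -1.02762. At P = 195, Q_d = 509.826.
Ed = (dQ_d/dP)·(P/Q_d) = (-1.02762) × (195/509.826) = -0.3930…

-0.39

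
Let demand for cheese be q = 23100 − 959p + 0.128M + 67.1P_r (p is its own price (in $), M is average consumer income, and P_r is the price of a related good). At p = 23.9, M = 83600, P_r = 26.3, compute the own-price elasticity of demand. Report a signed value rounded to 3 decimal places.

At the given values, q = 23100 − 959(23.9) + 0.128(83600) + 67.1(26.3) = 12645.43.
∂q/∂p = −959.
E = (-959) × (23.9/12645.43) = -1.81252…

-1.813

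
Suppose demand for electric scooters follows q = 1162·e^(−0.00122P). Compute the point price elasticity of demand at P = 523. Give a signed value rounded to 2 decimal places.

dq/dP = −0.00122·q = -0.748962. At P = 523, q = 613.904.
Ed = (dq/dP)·(P/q) = (-0.748962) × (523/613.904) = -0.6380…

-0.64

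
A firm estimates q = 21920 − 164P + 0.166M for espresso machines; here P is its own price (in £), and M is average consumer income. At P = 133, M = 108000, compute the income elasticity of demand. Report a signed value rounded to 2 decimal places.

At the given values, q = 21920 − 164(133) + 0.166(108000) = 18036.
∂q/∂M = 0.166.
E = (0.166) × (108000/18036) = 0.9940…

0.99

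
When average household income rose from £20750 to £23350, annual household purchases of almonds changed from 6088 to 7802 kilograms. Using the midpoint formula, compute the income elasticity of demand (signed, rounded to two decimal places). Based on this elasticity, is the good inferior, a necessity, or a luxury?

2.09; luxury

%ΔQ = (7802 − 6088)/[( 6088 + 7802)/2] = 1714/6945 = 0.246796…
%ΔIncome = (23350 − 20750)/[( 20750 + 23350)/2] = 2600/22050 = 0.117913…
E_income = (1714/6945) / (2600/22050) = 2.0930…
E_income > 1 ⇒ normal good, luxury.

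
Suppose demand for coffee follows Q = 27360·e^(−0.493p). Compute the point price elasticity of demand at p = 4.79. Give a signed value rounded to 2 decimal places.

dQ/dp = −0.493·Q = -1271.71. At p = 4.79, Q = 2579.54.
Ed = (dQ/dp)·(p/Q) = (-1271.71) × (4.79/2579.54) = -2.3614…

-2.36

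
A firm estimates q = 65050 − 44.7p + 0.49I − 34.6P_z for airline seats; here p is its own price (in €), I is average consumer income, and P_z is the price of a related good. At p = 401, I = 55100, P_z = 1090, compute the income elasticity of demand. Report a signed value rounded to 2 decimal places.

0.74

At the given values, q = 65050 − 44.7(401) + 0.49(55100) − 34.6(1090) = 36410.3.
∂q/∂I = 0.49.
E = (0.49) × (55100/36410.3) = 0.7415…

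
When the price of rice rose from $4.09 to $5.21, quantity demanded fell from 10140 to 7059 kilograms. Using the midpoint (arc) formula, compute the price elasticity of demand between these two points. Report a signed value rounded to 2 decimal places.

-1.49

%ΔQ = (7059 − 10140) / [(10140 + 7059)/2] = -3081/8599.5 = -0.358276…
%ΔP = (5.21 − 4.09) / [(4.09 + 5.21)/2] = 1.12/4.65 = 0.240860…
Arc Ed = %ΔQ / %ΔP = (-3081/8599.5) / (1.12/4.65) = -1.4874…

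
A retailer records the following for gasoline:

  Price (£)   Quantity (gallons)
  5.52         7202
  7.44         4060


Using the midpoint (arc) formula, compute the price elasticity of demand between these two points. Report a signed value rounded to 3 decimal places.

-1.883

%ΔQ = (4060 − 7202) / [(7202 + 4060)/2] = -3142/5631 = -0.557982…
%ΔP = (7.44 − 5.52) / [(5.52 + 7.44)/2] = 1.92/6.48 = 0.296296…
Arc Ed = %ΔQ / %ΔP = (-3142/5631) / (1.92/6.48) = -1.88319…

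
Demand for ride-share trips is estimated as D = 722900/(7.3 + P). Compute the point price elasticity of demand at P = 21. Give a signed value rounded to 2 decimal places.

-0.74

dD/dP = −722900/(7.3 + P)² = -902.621. At P = 21, D = 25544.2.
Ed = (dD/dP)·(P/D) = (-902.621) × (21/25544.2) = -0.7420…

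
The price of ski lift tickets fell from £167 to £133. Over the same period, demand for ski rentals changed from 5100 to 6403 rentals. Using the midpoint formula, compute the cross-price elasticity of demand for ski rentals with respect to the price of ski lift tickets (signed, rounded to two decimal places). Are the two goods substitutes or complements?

-1.00; complements

%ΔQ_{ski rentals} = (6403 − 5100)/avg = 1303/5751.5 = 0.226549…
%ΔP_{ski lift tickets} = (133 − 167)/avg = -34/150 = -0.226666…
E_cross = (1303/5751.5) / (-34/150) = -0.9994…
E_cross < 0 ⇒ the goods are complements.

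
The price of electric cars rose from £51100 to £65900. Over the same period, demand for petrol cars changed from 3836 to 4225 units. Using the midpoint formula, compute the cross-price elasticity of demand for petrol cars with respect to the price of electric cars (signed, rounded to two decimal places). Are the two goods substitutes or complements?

%ΔQ_{petrol cars} = (4225 − 3836)/avg = 389/4030.5 = 0.096514…
%ΔP_{electric cars} = (65900 − 51100)/avg = 14800/58500 = 0.252991…
E_cross = (389/4030.5) / (14800/58500) = 0.3814…
E_cross > 0 ⇒ the goods are substitutes.

0.38; substitutes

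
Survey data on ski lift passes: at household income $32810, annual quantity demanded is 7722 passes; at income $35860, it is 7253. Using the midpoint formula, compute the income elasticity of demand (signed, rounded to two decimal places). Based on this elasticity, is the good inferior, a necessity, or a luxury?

-0.71; inferior

%ΔQ = (7253 − 7722)/[( 7722 + 7253)/2] = -469/7487.5 = -0.062637…
%ΔIncome = (35860 − 32810)/[( 32810 + 35860)/2] = 3050/34335 = 0.088830…
E_income = (-469/7487.5) / (3050/34335) = -0.7051…
E_income < 0 ⇒ inferior good.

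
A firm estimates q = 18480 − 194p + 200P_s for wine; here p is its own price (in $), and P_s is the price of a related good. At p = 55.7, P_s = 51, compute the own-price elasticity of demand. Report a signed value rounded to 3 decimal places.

At the given values, q = 18480 − 194(55.7) + 200(51) = 17874.2.
∂q/∂p = −194.
E = (-194) × (55.7/17874.2) = -0.60454…

-0.605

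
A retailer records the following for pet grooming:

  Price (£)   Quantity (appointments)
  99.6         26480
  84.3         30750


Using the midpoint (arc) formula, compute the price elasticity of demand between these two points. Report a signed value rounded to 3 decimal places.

%ΔQ = (30750 − 26480) / [(26480 + 30750)/2] = 4270/28615 = 0.149222…
%ΔP = (84.3 − 99.6) / [(99.6 + 84.3)/2] = -15.3/91.95 = -0.166394…
Arc Ed = %ΔQ / %ΔP = (4270/28615) / (-15.3/91.95) = -0.89679…

-0.897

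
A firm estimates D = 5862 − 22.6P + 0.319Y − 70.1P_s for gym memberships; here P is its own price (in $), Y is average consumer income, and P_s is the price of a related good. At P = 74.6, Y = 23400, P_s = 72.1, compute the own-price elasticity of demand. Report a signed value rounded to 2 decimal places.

At the given values, D = 5862 − 22.6(74.6) + 0.319(23400) − 70.1(72.1) = 6586.43.
∂D/∂P = −22.6.
E = (-22.6) × (74.6/6586.43) = -0.2559…

-0.26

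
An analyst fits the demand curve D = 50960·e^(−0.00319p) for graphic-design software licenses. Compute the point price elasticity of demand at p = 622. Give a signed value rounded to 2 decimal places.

-1.98

dD/dp = −0.00319·D = -22.3512. At p = 622, D = 7006.66.
Ed = (dD/dp)·(p/D) = (-22.3512) × (622/7006.66) = -1.9841…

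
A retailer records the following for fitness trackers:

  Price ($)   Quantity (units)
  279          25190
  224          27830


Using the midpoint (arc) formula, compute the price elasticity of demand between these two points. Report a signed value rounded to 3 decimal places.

-0.455

%ΔQ = (27830 − 25190) / [(25190 + 27830)/2] = 2640/26510 = 0.099585…
%ΔP = (224 − 279) / [(279 + 224)/2] = -55/251.5 = -0.218687…
Arc Ed = %ΔQ / %ΔP = (2640/26510) / (-55/251.5) = -0.45537…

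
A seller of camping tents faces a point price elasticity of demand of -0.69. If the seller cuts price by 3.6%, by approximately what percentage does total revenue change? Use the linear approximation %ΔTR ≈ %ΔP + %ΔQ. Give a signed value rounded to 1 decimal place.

-1.1%

%ΔQ ≈ Ed × %ΔP = (-0.69) × (-3.6%) = +2.4840%
%ΔTR ≈ %ΔP + %ΔQ = (-3.6%) + (+2.4840%) = -1.1160%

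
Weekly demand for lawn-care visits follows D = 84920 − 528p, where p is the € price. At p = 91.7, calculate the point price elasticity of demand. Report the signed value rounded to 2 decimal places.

dD/dp = −528. At p = 91.7, D = 84920 − 528(91.7) = 36502.4.
Ed = (dD/dp)·(p/D) = −528 × (91.7/36502.4) = -1.3264…

-1.33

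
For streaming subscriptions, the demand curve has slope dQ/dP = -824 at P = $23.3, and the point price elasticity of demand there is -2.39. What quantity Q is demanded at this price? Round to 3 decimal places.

8033.138

Ed = (dQ/dP)·(P/Q) ⇒ Q = (dQ/dP)·P/Ed = (-824)·23.3/(-2.39) = 8033.13807…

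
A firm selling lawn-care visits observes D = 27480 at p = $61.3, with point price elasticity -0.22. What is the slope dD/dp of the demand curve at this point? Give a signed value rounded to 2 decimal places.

-98.62

Ed = (dD/dp)·(p/D) ⇒ dD/dp = Ed·D/p = (-0.22)·27480/61.3 = -98.6231…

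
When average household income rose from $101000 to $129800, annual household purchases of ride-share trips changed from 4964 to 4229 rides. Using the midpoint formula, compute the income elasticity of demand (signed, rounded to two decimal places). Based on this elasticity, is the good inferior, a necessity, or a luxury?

-0.64; inferior

%ΔQ = (4229 − 4964)/[( 4964 + 4229)/2] = -735/4596.5 = -0.159904…
%ΔIncome = (129800 − 101000)/[( 101000 + 129800)/2] = 28800/115400 = 0.249566…
E_income = (-735/4596.5) / (28800/115400) = -0.6407…
E_income < 0 ⇒ inferior good.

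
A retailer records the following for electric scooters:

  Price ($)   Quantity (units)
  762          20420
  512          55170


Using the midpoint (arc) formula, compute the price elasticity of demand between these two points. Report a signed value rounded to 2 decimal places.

%ΔQ = (55170 − 20420) / [(20420 + 55170)/2] = 34750/37795 = 0.919433…
%ΔP = (512 − 762) / [(762 + 512)/2] = -250/637 = -0.392464…
Arc Ed = %ΔQ / %ΔP = (34750/37795) / (-250/637) = -2.3427…

-2.34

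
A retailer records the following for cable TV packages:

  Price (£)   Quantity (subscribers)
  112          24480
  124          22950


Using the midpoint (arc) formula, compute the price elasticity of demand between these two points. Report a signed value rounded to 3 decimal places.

%ΔQ = (22950 − 24480) / [(24480 + 22950)/2] = -1530/23715 = -0.064516…
%ΔP = (124 − 112) / [(112 + 124)/2] = 12/118 = 0.101694…
Arc Ed = %ΔQ / %ΔP = (-1530/23715) / (12/118) = -0.63440…

-0.634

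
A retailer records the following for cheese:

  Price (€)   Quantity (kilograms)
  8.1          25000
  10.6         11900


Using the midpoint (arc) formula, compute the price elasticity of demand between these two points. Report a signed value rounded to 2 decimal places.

%ΔQ = (11900 − 25000) / [(25000 + 11900)/2] = -13100/18450 = -0.710027…
%ΔP = (10.6 − 8.1) / [(8.1 + 10.6)/2] = 2.5/9.35 = 0.267379…
Arc Ed = %ΔQ / %ΔP = (-13100/18450) / (2.5/9.35) = -2.6555…

-2.66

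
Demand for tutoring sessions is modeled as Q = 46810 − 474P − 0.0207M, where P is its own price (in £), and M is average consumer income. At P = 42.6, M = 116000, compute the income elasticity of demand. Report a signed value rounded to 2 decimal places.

At the given values, Q = 46810 − 474(42.6) − 0.0207(116000) = 24216.4.
∂Q/∂M = -0.0207.
E = (-0.0207) × (116000/24216.4) = -0.0991…

-0.10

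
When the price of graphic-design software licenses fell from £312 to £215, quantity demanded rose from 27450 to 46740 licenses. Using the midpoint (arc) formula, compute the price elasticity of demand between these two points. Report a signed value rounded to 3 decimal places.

-1.413

%ΔQ = (46740 − 27450) / [(27450 + 46740)/2] = 19290/37095 = 0.520016…
%ΔP = (215 − 312) / [(312 + 215)/2] = -97/263.5 = -0.368121…
Arc Ed = %ΔQ / %ΔP = (19290/37095) / (-97/263.5) = -1.41262…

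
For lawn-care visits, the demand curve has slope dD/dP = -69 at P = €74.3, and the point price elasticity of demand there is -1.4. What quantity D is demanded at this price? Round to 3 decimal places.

Ed = (dD/dP)·(P/D) ⇒ D = (dD/dP)·P/Ed = (-69)·74.3/(-1.4) = 3661.92857…

3661.929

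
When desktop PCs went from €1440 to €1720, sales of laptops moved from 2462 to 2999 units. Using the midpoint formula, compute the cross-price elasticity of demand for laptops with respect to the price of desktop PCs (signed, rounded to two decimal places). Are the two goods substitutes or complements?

1.11; substitutes

%ΔQ_{laptops} = (2999 − 2462)/avg = 537/2730.5 = 0.196667…
%ΔP_{desktop PCs} = (1720 − 1440)/avg = 280/1580 = 0.177215…
E_cross = (537/2730.5) / (280/1580) = 1.1097…
E_cross > 0 ⇒ the goods are substitutes.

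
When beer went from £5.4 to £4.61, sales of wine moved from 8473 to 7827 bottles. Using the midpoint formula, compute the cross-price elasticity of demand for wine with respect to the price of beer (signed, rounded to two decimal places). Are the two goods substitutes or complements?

0.50; substitutes

%ΔQ_{wine} = (7827 − 8473)/avg = -646/8150 = -0.079263…
%ΔP_{beer} = (4.61 − 5.4)/avg = -0.79/5.005 = -0.157842…
E_cross = (-646/8150) / (-0.79/5.005) = 0.5021…
E_cross > 0 ⇒ the goods are substitutes.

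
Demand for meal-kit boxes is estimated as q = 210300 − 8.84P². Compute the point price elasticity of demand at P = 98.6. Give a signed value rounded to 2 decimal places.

dq/dP = −2·8.84·P = -1743.248. At P = 98.6, q = 124357.8736.
Ed = (dq/dP)·(P/q) = (-1743.248) × (98.6/124357.8736) = -1.3821…

-1.38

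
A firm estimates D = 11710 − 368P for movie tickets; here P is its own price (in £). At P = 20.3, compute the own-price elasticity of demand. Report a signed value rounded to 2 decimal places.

-1.76

At the given values, D = 11710 − 368(20.3) = 4239.6.
∂D/∂P = −368.
E = (-368) × (20.3/4239.6) = -1.7620…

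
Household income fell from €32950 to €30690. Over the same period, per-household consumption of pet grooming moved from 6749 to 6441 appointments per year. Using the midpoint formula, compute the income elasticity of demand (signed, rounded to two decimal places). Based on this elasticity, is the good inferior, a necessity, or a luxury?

%ΔQ = (6441 − 6749)/[( 6749 + 6441)/2] = -308/6595 = -0.046702…
%ΔIncome = (30690 − 32950)/[( 32950 + 30690)/2] = -2260/31820 = -0.071024…
E_income = (-308/6595) / (-2260/31820) = 0.6575…
0 < E_income < 1 ⇒ normal good, necessity.

0.66; necessity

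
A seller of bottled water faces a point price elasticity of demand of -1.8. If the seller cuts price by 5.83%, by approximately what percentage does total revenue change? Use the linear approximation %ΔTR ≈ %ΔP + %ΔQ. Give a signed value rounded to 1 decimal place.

+4.7%

%ΔQ ≈ Ed × %ΔP = (-1.8) × (-5.83%) = +10.4940%
%ΔTR ≈ %ΔP + %ΔQ = (-5.83%) + (+10.4940%) = +4.6640%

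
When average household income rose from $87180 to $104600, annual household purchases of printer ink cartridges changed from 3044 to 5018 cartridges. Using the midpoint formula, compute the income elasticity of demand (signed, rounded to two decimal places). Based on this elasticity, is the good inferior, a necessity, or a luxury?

2.70; luxury

%ΔQ = (5018 − 3044)/[( 3044 + 5018)/2] = 1974/4031 = 0.489704…
%ΔIncome = (104600 − 87180)/[( 87180 + 104600)/2] = 17420/95890 = 0.181666…
E_income = (1974/4031) / (17420/95890) = 2.6956…
E_income > 1 ⇒ normal good, luxury.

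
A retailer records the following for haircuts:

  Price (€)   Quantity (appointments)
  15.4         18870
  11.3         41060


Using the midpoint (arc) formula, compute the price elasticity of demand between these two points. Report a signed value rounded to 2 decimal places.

%ΔQ = (41060 − 18870) / [(18870 + 41060)/2] = 22190/29965 = 0.740530…
%ΔP = (11.3 − 15.4) / [(15.4 + 11.3)/2] = -4.1/13.35 = -0.307116…
Arc Ed = %ΔQ / %ΔP = (22190/29965) / (-4.1/13.35) = -2.4112…

-2.41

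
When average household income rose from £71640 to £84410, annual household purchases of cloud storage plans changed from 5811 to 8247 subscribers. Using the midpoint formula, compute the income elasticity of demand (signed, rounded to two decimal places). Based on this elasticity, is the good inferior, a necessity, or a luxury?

%ΔQ = (8247 − 5811)/[( 5811 + 8247)/2] = 2436/7029 = 0.346564…
%ΔIncome = (84410 − 71640)/[( 71640 + 84410)/2] = 12770/78025 = 0.163665…
E_income = (2436/7029) / (12770/78025) = 2.1175…
E_income > 1 ⇒ normal good, luxury.

2.12; luxury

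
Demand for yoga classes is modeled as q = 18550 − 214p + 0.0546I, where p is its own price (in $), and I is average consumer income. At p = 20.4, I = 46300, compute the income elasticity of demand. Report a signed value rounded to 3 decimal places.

0.151

At the given values, q = 18550 − 214(20.4) + 0.0546(46300) = 16712.38.
∂q/∂I = 0.0546.
E = (0.0546) × (46300/16712.38) = 0.15126…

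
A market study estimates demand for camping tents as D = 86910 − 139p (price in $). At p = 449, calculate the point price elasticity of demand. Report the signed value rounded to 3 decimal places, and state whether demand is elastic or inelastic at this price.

dD/dp = −139. At p = 449, D = 86910 − 139(449) = 24499.
Ed = (dD/dp)·(p/D) = −139 × (449/24499) = -2.54749…
|Ed| = 2.547 > 1, so demand is elastic.

-2.547; elastic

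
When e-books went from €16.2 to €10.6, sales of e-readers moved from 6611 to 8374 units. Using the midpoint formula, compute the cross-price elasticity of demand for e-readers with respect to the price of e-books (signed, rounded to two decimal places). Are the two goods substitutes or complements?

%ΔQ_{e-readers} = (8374 − 6611)/avg = 1763/7492.5 = 0.235301…
%ΔP_{e-books} = (10.6 − 16.2)/avg = -5.6/13.4 = -0.417910…
E_cross = (1763/7492.5) / (-5.6/13.4) = -0.5630…
E_cross < 0 ⇒ the goods are complements.

-0.56; complements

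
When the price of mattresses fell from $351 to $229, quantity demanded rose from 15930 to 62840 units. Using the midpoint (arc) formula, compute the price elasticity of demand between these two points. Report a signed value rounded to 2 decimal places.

-2.83

%ΔQ = (62840 − 15930) / [(15930 + 62840)/2] = 46910/39385 = 1.191062…
%ΔP = (229 − 351) / [(351 + 229)/2] = -122/290 = -0.420689…
Arc Ed = %ΔQ / %ΔP = (46910/39385) / (-122/290) = -2.8312…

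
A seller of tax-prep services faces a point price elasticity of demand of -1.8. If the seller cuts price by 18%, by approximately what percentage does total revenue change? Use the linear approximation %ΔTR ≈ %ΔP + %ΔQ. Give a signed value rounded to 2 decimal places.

%ΔQ ≈ Ed × %ΔP = (-1.8) × (-18%) = +32.4000%
%ΔTR ≈ %ΔP + %ΔQ = (-18%) + (+32.4000%) = +14.4000%

+14.40%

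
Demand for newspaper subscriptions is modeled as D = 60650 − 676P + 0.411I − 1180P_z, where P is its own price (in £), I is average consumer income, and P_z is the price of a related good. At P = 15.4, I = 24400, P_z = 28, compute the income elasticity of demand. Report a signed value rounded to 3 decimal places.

At the given values, D = 60650 − 676(15.4) + 0.411(24400) − 1180(28) = 27228.
∂D/∂I = 0.411.
E = (0.411) × (24400/27228) = 0.36831…

0.368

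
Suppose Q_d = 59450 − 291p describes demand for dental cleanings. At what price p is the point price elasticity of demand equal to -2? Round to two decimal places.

Ed = −291p/(59450 − 291p). Set this equal to -2:
291p = 2·(59450 − 291p) ⇒ 291p(1 + 2) = 2·59450
p = 2·59450 / (291·3) = 136.1970…

136.20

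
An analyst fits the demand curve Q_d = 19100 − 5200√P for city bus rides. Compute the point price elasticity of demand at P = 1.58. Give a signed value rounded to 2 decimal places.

-0.26

dQ_d/dP = −5200/(2√P) = -2068.45. At P = 1.58, Q_d = 12563.7.
Ed = (dQ_d/dP)·(P/Q_d) = (-2068.45) × (1.58/12563.7) = -0.2601…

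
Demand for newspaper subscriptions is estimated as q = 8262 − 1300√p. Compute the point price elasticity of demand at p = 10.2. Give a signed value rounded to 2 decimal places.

-0.51

dq/dp = −1300/(2√p) = -203.523. At p = 10.2, q = 4110.13.
Ed = (dq/dp)·(p/q) = (-203.523) × (10.2/4110.13) = -0.5050…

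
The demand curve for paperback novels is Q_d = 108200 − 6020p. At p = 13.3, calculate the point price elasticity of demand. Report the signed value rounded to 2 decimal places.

-2.85

dQ_d/dp = −6020. At p = 13.3, Q_d = 108200 − 6020(13.3) = 28134.
Ed = (dQ_d/dp)·(p/Q_d) = −6020 × (13.3/28134) = -2.8458…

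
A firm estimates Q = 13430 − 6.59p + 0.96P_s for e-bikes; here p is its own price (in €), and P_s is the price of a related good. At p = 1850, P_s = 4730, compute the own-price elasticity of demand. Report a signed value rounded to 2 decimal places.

At the given values, Q = 13430 − 6.59(1850) + 0.96(4730) = 5779.3.
∂Q/∂p = −6.59.
E = (-6.59) × (1850/5779.3) = -2.1095…

-2.11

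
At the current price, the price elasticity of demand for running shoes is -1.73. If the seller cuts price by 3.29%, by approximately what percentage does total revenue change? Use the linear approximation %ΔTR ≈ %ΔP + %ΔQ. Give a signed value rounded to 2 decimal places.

+2.40%

%ΔQ ≈ Ed × %ΔP = (-1.73) × (-3.29%) = +5.6917%
%ΔTR ≈ %ΔP + %ΔQ = (-3.29%) + (+5.6917%) = +2.4017%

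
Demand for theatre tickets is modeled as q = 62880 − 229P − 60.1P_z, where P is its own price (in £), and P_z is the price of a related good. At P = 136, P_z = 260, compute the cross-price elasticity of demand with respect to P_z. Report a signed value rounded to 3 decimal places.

-0.970

At the given values, q = 62880 − 229(136) − 60.1(260) = 16110.
∂q/∂P_z = -60.1.
E = (-60.1) × (260/16110) = -0.96995…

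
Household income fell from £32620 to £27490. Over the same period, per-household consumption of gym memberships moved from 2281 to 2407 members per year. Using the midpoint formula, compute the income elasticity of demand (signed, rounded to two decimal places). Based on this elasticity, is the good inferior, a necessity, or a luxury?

%ΔQ = (2407 − 2281)/[( 2281 + 2407)/2] = 126/2344 = 0.053754…
%ΔIncome = (27490 − 32620)/[( 32620 + 27490)/2] = -5130/30055 = -0.170687…
E_income = (126/2344) / (-5130/30055) = -0.3149…
E_income < 0 ⇒ inferior good.

-0.31; inferior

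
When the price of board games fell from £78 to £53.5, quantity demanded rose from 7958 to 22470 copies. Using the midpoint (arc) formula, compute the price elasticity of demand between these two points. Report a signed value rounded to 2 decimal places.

-2.56

%ΔQ = (22470 − 7958) / [(7958 + 22470)/2] = 14512/15214 = 0.953858…
%ΔP = (53.5 − 78) / [(78 + 53.5)/2] = -24.5/65.75 = -0.372623…
Arc Ed = %ΔQ / %ΔP = (14512/15214) / (-24.5/65.75) = -2.5598…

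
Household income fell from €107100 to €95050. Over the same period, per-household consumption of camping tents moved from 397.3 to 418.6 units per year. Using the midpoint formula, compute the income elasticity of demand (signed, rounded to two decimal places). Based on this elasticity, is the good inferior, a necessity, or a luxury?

%ΔQ = (418.6 − 397.3)/[( 397.3 + 418.6)/2] = 21.3/407.95 = 0.052212…
%ΔIncome = (95050 − 107100)/[( 107100 + 95050)/2] = -12050/101075 = -0.119218…
E_income = (21.3/407.95) / (-12050/101075) = -0.4379…
E_income < 0 ⇒ inferior good.

-0.44; inferior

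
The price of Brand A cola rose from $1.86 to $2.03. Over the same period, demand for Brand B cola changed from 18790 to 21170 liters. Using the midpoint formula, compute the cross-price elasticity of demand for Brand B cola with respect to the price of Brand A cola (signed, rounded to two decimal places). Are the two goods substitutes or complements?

%ΔQ_{Brand B cola} = (21170 − 18790)/avg = 2380/19980 = 0.119119…
%ΔP_{Brand A cola} = (2.03 − 1.86)/avg = 0.17/1.945 = 0.087403…
E_cross = (2380/19980) / (0.17/1.945) = 1.3628…
E_cross > 0 ⇒ the goods are substitutes.

1.36; substitutes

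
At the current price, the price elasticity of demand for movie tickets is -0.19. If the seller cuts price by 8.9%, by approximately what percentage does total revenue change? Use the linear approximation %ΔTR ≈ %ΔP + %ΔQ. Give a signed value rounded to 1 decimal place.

-7.2%

%ΔQ ≈ Ed × %ΔP = (-0.19) × (-8.9%) = +1.6910%
%ΔTR ≈ %ΔP + %ΔQ = (-8.9%) + (+1.6910%) = -7.2090%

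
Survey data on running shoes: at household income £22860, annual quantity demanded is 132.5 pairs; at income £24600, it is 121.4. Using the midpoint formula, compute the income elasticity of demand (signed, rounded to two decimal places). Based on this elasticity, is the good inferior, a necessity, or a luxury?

%ΔQ = (121.4 − 132.5)/[( 132.5 + 121.4)/2] = -11.1/126.95 = -0.087435…
%ΔIncome = (24600 − 22860)/[( 22860 + 24600)/2] = 1740/23730 = 0.073324…
E_income = (-11.1/126.95) / (1740/23730) = -1.1924…
E_income < 0 ⇒ inferior good.

-1.19; inferior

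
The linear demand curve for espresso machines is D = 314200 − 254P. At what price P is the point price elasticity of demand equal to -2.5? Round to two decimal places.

Ed = −254P/(314200 − 254P). Set this equal to -2.5:
254P = 2.5·(314200 − 254P) ⇒ 254P(1 + 2.5) = 2.5·314200
P = 2.5·314200 / (254·3.5) = 883.5770…

883.58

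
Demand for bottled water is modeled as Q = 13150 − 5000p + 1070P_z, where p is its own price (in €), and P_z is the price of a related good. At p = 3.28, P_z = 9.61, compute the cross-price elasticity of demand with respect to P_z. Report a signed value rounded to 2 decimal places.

1.46

At the given values, Q = 13150 − 5000(3.28) + 1070(9.61) = 7032.7.
∂Q/∂P_z = 1070.
E = (1070) × (9.61/7032.7) = 1.4621…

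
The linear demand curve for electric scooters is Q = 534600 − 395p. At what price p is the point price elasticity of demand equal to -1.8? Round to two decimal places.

870.05

Ed = −395p/(534600 − 395p). Set this equal to -1.8:
395p = 1.8·(534600 − 395p) ⇒ 395p(1 + 1.8) = 1.8·534600
p = 1.8·534600 / (395·2.8) = 870.0542…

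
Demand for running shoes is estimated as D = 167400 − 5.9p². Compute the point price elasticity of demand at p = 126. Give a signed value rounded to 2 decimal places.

-2.54

dD/dp = −2·5.9·p = -1486.8. At p = 126, D = 73731.6.
Ed = (dD/dp)·(p/D) = (-1486.8) × (126/73731.6) = -2.5407…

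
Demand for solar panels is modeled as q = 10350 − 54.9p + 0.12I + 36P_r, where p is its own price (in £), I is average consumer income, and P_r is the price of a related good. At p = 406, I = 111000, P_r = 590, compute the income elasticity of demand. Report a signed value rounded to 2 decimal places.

0.59

At the given values, q = 10350 − 54.9(406) + 0.12(111000) + 36(590) = 22620.6.
∂q/∂I = 0.12.
E = (0.12) × (111000/22620.6) = 0.5888…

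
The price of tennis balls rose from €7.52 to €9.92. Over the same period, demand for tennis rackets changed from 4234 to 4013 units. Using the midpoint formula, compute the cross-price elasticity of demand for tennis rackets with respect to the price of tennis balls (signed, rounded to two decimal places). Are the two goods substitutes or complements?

-0.19; complements

%ΔQ_{tennis rackets} = (4013 − 4234)/avg = -221/4123.5 = -0.053595…
%ΔP_{tennis balls} = (9.92 − 7.52)/avg = 2.4/8.72 = 0.275229…
E_cross = (-221/4123.5) / (2.4/8.72) = -0.1947…
E_cross < 0 ⇒ the goods are complements.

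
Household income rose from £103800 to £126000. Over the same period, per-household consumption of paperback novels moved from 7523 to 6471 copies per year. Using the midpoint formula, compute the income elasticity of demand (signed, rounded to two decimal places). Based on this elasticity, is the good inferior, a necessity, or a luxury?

%ΔQ = (6471 − 7523)/[( 7523 + 6471)/2] = -1052/6997 = -0.150350…
%ΔIncome = (126000 − 103800)/[( 103800 + 126000)/2] = 22200/114900 = 0.193211…
E_income = (-1052/6997) / (22200/114900) = -0.7781…
E_income < 0 ⇒ inferior good.

-0.78; inferior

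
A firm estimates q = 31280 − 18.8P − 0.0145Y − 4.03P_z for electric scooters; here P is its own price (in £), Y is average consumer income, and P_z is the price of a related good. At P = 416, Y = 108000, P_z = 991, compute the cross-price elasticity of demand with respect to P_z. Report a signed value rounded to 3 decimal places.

At the given values, q = 31280 − 18.8(416) − 0.0145(108000) − 4.03(991) = 17899.47.
∂q/∂P_z = -4.03.
E = (-4.03) × (991/17899.47) = -0.22312…

-0.223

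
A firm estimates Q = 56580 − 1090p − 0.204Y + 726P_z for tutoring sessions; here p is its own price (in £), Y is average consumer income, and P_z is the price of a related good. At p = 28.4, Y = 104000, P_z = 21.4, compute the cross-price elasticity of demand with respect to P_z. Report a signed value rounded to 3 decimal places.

0.779

At the given values, Q = 56580 − 1090(28.4) − 0.204(104000) + 726(21.4) = 19944.4.
∂Q/∂P_z = 726.
E = (726) × (21.4/19944.4) = 0.77898…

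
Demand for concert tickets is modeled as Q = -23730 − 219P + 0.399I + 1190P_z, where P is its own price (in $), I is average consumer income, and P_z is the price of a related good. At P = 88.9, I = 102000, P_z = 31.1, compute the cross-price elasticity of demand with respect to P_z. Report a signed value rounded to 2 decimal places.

At the given values, Q = -23730 − 219(88.9) + 0.399(102000) + 1190(31.1) = 34507.9.
∂Q/∂P_z = 1190.
E = (1190) × (31.1/34507.9) = 1.0724…

1.07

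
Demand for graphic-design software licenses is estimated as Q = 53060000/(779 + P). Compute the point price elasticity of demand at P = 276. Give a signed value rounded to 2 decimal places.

-0.26

dQ/dP = −53060000/(779 + P)² = -47.6719. At P = 276, Q = 50293.8.
Ed = (dQ/dP)·(P/Q) = (-47.6719) × (276/50293.8) = -0.2616…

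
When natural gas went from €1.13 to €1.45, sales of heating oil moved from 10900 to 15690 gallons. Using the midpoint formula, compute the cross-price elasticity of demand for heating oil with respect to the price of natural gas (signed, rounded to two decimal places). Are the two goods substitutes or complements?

%ΔQ_{heating oil} = (15690 − 10900)/avg = 4790/13295 = 0.360285…
%ΔP_{natural gas} = (1.45 − 1.13)/avg = 0.32/1.29 = 0.248062…
E_cross = (4790/13295) / (0.32/1.29) = 1.4524…
E_cross > 0 ⇒ the goods are substitutes.

1.45; substitutes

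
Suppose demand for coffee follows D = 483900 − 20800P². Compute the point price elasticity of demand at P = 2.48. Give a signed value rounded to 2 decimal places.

-0.72

dD/dP = −2·20800·P = -103168. At P = 2.48, D = 355971.68.
Ed = (dD/dP)·(P/D) = (-103168) × (2.48/355971.68) = -0.7187…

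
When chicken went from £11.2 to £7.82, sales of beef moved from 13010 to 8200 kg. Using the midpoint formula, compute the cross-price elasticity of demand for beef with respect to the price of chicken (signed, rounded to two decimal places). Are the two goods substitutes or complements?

1.28; substitutes

%ΔQ_{beef} = (8200 − 13010)/avg = -4810/10605 = -0.453559…
%ΔP_{chicken} = (7.82 − 11.2)/avg = -3.38/9.51 = -0.355415…
E_cross = (-4810/10605) / (-3.38/9.51) = 1.2761…
E_cross > 0 ⇒ the goods are substitutes.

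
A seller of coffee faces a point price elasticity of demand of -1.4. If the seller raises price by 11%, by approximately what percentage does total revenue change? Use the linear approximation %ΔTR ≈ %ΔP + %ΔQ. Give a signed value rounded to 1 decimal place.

%ΔQ ≈ Ed × %ΔP = (-1.4) × (+11%) = -15.4000%
%ΔTR ≈ %ΔP + %ΔQ = (+11%) + (-15.4000%) = -4.4000%

-4.4%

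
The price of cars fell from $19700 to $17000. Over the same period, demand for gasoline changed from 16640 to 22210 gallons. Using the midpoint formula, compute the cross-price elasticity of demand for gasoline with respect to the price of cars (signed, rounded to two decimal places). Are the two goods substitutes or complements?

%ΔQ_{gasoline} = (22210 − 16640)/avg = 5570/19425 = 0.286743…
%ΔP_{cars} = (17000 − 19700)/avg = -2700/18350 = -0.147138…
E_cross = (5570/19425) / (-2700/18350) = -1.9487…
E_cross < 0 ⇒ the goods are complements.

-1.95; complements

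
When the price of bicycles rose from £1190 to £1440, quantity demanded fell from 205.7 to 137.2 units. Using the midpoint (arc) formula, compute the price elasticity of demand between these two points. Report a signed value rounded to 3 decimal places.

-2.102

%ΔQ = (137.2 − 205.7) / [(205.7 + 137.2)/2] = -68.5/171.45 = -0.399533…
%ΔP = (1440 − 1190) / [(1190 + 1440)/2] = 250/1315 = 0.190114…
Arc Ed = %ΔQ / %ΔP = (-68.5/171.45) / (250/1315) = -2.10154…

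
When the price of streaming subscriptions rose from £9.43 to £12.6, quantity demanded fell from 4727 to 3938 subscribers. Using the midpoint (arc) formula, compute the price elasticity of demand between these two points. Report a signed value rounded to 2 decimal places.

%ΔQ = (3938 − 4727) / [(4727 + 3938)/2] = -789/4332.5 = -0.182111…
%ΔP = (12.6 − 9.43) / [(9.43 + 12.6)/2] = 3.17/11.015 = 0.287789…
Arc Ed = %ΔQ / %ΔP = (-789/4332.5) / (3.17/11.015) = -0.6327…

-0.63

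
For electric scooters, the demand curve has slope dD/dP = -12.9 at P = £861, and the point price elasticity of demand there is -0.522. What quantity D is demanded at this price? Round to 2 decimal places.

21277.59

Ed = (dD/dP)·(P/D) ⇒ D = (dD/dP)·P/Ed = (-12.9)·861/(-0.522) = 21277.5862…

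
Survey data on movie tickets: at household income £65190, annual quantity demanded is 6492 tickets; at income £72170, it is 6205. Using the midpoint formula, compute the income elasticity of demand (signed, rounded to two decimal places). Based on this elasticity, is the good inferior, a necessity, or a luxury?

-0.44; inferior

%ΔQ = (6205 − 6492)/[( 6492 + 6205)/2] = -287/6348.5 = -0.045207…
%ΔIncome = (72170 − 65190)/[( 65190 + 72170)/2] = 6980/68680 = 0.101630…
E_income = (-287/6348.5) / (6980/68680) = -0.4448…
E_income < 0 ⇒ inferior good.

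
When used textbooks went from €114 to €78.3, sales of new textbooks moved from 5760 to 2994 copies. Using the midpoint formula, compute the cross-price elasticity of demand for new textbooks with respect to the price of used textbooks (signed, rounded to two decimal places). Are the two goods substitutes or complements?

%ΔQ_{new textbooks} = (2994 − 5760)/avg = -2766/4377 = -0.631939…
%ΔP_{used textbooks} = (78.3 − 114)/avg = -35.7/96.15 = -0.371294…
E_cross = (-2766/4377) / (-35.7/96.15) = 1.7019…
E_cross > 0 ⇒ the goods are substitutes.

1.70; substitutes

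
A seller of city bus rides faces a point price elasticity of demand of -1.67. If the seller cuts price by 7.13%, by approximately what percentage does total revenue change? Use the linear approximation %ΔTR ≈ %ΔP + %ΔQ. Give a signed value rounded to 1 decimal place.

%ΔQ ≈ Ed × %ΔP = (-1.67) × (-7.13%) = +11.9071%
%ΔTR ≈ %ΔP + %ΔQ = (-7.13%) + (+11.9071%) = +4.7771%

+4.8%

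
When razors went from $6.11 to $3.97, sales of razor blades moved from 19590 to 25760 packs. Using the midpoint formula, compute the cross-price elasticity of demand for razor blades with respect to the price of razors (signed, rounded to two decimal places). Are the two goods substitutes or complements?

%ΔQ_{razor blades} = (25760 − 19590)/avg = 6170/22675 = 0.272105…
%ΔP_{razors} = (3.97 − 6.11)/avg = -2.14/5.04 = -0.424603…
E_cross = (6170/22675) / (-2.14/5.04) = -0.6408…
E_cross < 0 ⇒ the goods are complements.

-0.64; complements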